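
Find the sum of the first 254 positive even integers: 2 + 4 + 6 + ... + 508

Sum of first n even numbers = n(n+1)
= 254×255
= 64770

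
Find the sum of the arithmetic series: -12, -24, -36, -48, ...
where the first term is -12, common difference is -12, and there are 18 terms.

Sₙ = n/2 × (first + last)
Last term = a + (n-1)d = -12 + (18-1)×(-12) = -216
S_18 = 18/2 × (-12 + (-216))
S_18 = 18/2 × (-228) = -2052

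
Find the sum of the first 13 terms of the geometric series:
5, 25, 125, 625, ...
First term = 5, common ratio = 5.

Sₙ = a(1 - rⁿ) / (1 - r)
S_13 = 5(1 - 5^13) / (1 - 5)
S_13 = 5(1 - 1220703125) / (-4)
S_13 = 1525878905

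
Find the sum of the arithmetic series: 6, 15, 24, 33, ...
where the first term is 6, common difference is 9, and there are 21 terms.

Sₙ = n/2 × (first + last)
Last term = a + (n-1)d = 6 + (21-1)×9 = 186
S_21 = 21/2 × (6 + 186)
S_21 = 21/2 × 192 = 2016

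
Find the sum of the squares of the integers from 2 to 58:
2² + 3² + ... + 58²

Use ∑_{k=1}^{n} k² = n(n+1)(2n+1)/6, then subtract the first 1 terms.
∑_{k=1}^{58} k² = 58×59×117/6 = 66729
∑_{k=1}^{1} k² = 1×2×3/6 = 1
∑_{k=2}^{58} k² = 66729 - 1 = 66728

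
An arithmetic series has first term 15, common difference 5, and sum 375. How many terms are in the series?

Using S = n/2 × [2a + (n-1)d]
375 = n/2 × [2(15) + (n-1)(5)]
375 = n/2 × [30 + 5n - 5]
750 = n × [25 + 5n]
5n² + (25)n - 750 = 0
Discriminant: Δ = (25)² - 4(5)(-750) = 625 + 15000 = 15625
√Δ = 125
n = [-(25) + √Δ] / (2·5) = (-25 + 125) / 10 = 100 / 10 = 10
(The negative root is discarded since n must be a positive integer.)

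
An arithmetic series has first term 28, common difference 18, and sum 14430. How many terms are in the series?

Using S = n/2 × [2a + (n-1)d]
14430 = n/2 × [2(28) + (n-1)(18)]
14430 = n/2 × [56 + 18n - 18]
28860 = n × [38 + 18n]
18n² + (38)n - 28860 = 0
Discriminant: Δ = (38)² - 4(18)(-28860) = 1444 + 2077920 = 2079364
√Δ = 1442
n = [-(38) + √Δ] / (2·18) = (-38 + 1442) / 36 = 1404 / 36 = 39
(The negative root is discarded since n must be a positive integer.)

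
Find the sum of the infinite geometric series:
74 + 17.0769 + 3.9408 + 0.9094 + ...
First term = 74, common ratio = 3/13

For |r| < 1, S = a / (1 - r)
S = 74 / (1 - (3/13))
S = 74 / (10/13)
S = 481/5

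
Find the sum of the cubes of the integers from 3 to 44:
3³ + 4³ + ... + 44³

Use ∑_{k=1}^{n} k³ = [n(n+1)/2]², then subtract the first 2 terms.
∑_{k=1}^{44} k³ = [44×45/2]² = 990² = 980100
∑_{k=1}^{2} k³ = [2×3/2]² = 3² = 9
∑_{k=3}^{44} k³ = 980100 - 9 = 980091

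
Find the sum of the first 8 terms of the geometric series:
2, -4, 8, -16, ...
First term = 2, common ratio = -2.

Sₙ = a(1 - rⁿ) / (1 - r)
S_8 = 2(1 - (-2)^8) / (1 - (-2))
S_8 = 2(1 - 256) / (3)
S_8 = -170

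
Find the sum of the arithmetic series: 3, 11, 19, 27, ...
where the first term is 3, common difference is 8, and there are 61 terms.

Sₙ = n/2 × (first + last)
Last term = a + (n-1)d = 3 + (61-1)×8 = 483
S_61 = 61/2 × (3 + 483)
S_61 = 61/2 × 486 = 14823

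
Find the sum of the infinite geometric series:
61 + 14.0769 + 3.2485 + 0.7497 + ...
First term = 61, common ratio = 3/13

For |r| < 1, S = a / (1 - r)
S = 61 / (1 - (3/13))
S = 61 / (10/13)
S = 793/10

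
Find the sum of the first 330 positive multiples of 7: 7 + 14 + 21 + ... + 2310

Factor out 7: = 7(1 + 2 + ... + 330) = 7 × n(n+1)/2
= 7 × 330×331/2
= 7 × 54615
= 382305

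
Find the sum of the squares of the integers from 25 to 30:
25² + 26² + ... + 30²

Use ∑_{k=1}^{n} k² = n(n+1)(2n+1)/6, then subtract the first 24 terms.
∑_{k=1}^{30} k² = 30×31×61/6 = 9455
∑_{k=1}^{24} k² = 24×25×49/6 = 4900
∑_{k=25}^{30} k² = 9455 - 4900 = 4555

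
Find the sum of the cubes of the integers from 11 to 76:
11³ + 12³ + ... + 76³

Use ∑_{k=1}^{n} k³ = [n(n+1)/2]², then subtract the first 10 terms.
∑_{k=1}^{76} k³ = [76×77/2]² = 2926² = 8561476
∑_{k=1}^{10} k³ = [10×11/2]² = 55² = 3025
∑_{k=11}^{76} k³ = 8561476 - 3025 = 8558451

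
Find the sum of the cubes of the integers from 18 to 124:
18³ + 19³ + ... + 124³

Use ∑_{k=1}^{n} k³ = [n(n+1)/2]², then subtract the first 17 terms.
∑_{k=1}^{124} k³ = [124×125/2]² = 7750² = 60062500
∑_{k=1}^{17} k³ = [17×18/2]² = 153² = 23409
∑_{k=18}^{124} k³ = 60062500 - 23409 = 60039091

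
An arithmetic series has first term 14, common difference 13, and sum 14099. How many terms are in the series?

Using S = n/2 × [2a + (n-1)d]
14099 = n/2 × [2(14) + (n-1)(13)]
14099 = n/2 × [28 + 13n - 13]
28198 = n × [15 + 13n]
13n² + (15)n - 28198 = 0
Discriminant: Δ = (15)² - 4(13)(-28198) = 225 + 1466296 = 1466521
√Δ = 1211
n = [-(15) + √Δ] / (2·13) = (-15 + 1211) / 26 = 1196 / 26 = 46
(The negative root is discarded since n must be a positive integer.)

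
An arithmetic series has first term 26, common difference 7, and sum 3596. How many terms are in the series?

Using S = n/2 × [2a + (n-1)d]
3596 = n/2 × [2(26) + (n-1)(7)]
3596 = n/2 × [52 + 7n - 7]
7192 = n × [45 + 7n]
7n² + (45)n - 7192 = 0
Discriminant: Δ = (45)² - 4(7)(-7192) = 2025 + 201376 = 203401
√Δ = 451
n = [-(45) + √Δ] / (2·7) = (-45 + 451) / 14 = 406 / 14 = 29
(The negative root is discarded since n must be a positive integer.)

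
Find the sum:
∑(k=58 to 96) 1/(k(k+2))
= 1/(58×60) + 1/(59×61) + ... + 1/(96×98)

Partial fractions: 1/(k(k+2)) = (1/2)[1/k - 1/(k+2)]
Telescoping leaves the first two and last two terms:
= (1/2)[1/58 + 1/59 - 1/97 - 1/98]
= 55614/8132383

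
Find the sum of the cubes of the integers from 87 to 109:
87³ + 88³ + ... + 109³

Use ∑_{k=1}^{n} k³ = [n(n+1)/2]², then subtract the first 86 terms.
∑_{k=1}^{109} k³ = [109×110/2]² = 5995² = 35940025
∑_{k=1}^{86} k³ = [86×87/2]² = 3741² = 13995081
∑_{k=87}^{109} k³ = 35940025 - 13995081 = 21944944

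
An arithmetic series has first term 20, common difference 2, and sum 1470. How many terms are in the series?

Using S = n/2 × [2a + (n-1)d]
1470 = n/2 × [2(20) + (n-1)(2)]
1470 = n/2 × [40 + 2n - 2]
2940 = n × [38 + 2n]
2n² + (38)n - 2940 = 0
Discriminant: Δ = (38)² - 4(2)(-2940) = 1444 + 23520 = 24964
√Δ = 158
n = [-(38) + √Δ] / (2·2) = (-38 + 158) / 4 = 120 / 4 = 30
(The negative root is discarded since n must be a positive integer.)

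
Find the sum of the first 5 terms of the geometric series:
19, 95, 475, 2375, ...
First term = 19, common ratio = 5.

Sₙ = a(1 - rⁿ) / (1 - r)
S_5 = 19(1 - 5^5) / (1 - 5)
S_5 = 19(1 - 3125) / (-4)
S_5 = 14839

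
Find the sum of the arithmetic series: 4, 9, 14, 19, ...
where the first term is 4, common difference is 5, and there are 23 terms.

Sₙ = n/2 × (first + last)
Last term = a + (n-1)d = 4 + (23-1)×5 = 114
S_23 = 23/2 × (4 + 114)
S_23 = 23/2 × 118 = 1357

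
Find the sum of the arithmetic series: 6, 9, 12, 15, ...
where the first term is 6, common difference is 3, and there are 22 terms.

Sₙ = n/2 × (first + last)
Last term = a + (n-1)d = 6 + (22-1)×3 = 69
S_22 = 22/2 × (6 + 69)
S_22 = 22/2 × 75 = 825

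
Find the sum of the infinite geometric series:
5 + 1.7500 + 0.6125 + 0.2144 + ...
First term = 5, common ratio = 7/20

For |r| < 1, S = a / (1 - r)
S = 5 / (1 - (7/20))
S = 5 / (13/20)
S = 100/13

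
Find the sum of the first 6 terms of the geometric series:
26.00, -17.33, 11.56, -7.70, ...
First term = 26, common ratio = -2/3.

Sₙ = a(1 - rⁿ) / (1 - r)
S_6 = 26(1 - (-2/3)^6) / (1 - (-2/3))
S_6 = 26(1 - (64/729)) / (5/3)
S_6 = 3458/243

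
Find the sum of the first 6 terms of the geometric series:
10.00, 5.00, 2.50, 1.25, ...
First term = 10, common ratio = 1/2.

Sₙ = a(1 - rⁿ) / (1 - r)
S_6 = 10(1 - (1/2)^6) / (1 - (1/2))
S_6 = 10(1 - (1/64)) / (1/2)
S_6 = 315/16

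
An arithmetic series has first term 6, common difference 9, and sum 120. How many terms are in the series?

Using S = n/2 × [2a + (n-1)d]
120 = n/2 × [2(6) + (n-1)(9)]
120 = n/2 × [12 + 9n - 9]
240 = n × [3 + 9n]
9n² + (3)n - 240 = 0
Discriminant: Δ = (3)² - 4(9)(-240) = 9 + 8640 = 8649
√Δ = 93
n = [-(3) + √Δ] / (2·9) = (-3 + 93) / 18 = 90 / 18 = 5
(The negative root is discarded since n must be a positive integer.)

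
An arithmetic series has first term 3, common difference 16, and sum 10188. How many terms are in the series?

Using S = n/2 × [2a + (n-1)d]
10188 = n/2 × [2(3) + (n-1)(16)]
10188 = n/2 × [6 + 16n - 16]
20376 = n × [-10 + 16n]
16n² + (-10)n - 20376 = 0
Discriminant: Δ = (-10)² - 4(16)(-20376) = 100 + 1304064 = 1304164
√Δ = 1142
n = [-(-10) + √Δ] / (2·16) = (10 + 1142) / 32 = 1152 / 32 = 36
(The negative root is discarded since n must be a positive integer.)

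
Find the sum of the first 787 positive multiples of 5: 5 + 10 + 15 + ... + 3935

Factor out 5: = 5(1 + 2 + ... + 787) = 5 × n(n+1)/2
= 5 × 787×788/2
= 5 × 310078
= 1550390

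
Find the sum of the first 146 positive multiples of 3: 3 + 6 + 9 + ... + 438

Factor out 3: = 3(1 + 2 + ... + 146) = 3 × n(n+1)/2
= 3 × 146×147/2
= 3 × 10731
= 32193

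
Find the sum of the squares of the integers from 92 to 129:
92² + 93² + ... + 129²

Use ∑_{k=1}^{n} k² = n(n+1)(2n+1)/6, then subtract the first 91 terms.
∑_{k=1}^{129} k² = 129×130×259/6 = 723905
∑_{k=1}^{91} k² = 91×92×183/6 = 255346
∑_{k=92}^{129} k² = 723905 - 255346 = 468559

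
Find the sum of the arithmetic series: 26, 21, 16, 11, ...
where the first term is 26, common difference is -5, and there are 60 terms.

Sₙ = n/2 × (first + last)
Last term = a + (n-1)d = 26 + (60-1)×(-5) = -269
S_60 = 60/2 × (26 + (-269))
S_60 = 60/2 × (-243) = -7290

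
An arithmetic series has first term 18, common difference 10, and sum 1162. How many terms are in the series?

Using S = n/2 × [2a + (n-1)d]
1162 = n/2 × [2(18) + (n-1)(10)]
1162 = n/2 × [36 + 10n - 10]
2324 = n × [26 + 10n]
10n² + (26)n - 2324 = 0
Discriminant: Δ = (26)² - 4(10)(-2324) = 676 + 92960 = 93636
√Δ = 306
n = [-(26) + √Δ] / (2·10) = (-26 + 306) / 20 = 280 / 20 = 14
(The negative root is discarded since n must be a positive integer.)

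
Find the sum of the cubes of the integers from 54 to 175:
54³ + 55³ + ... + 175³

Use ∑_{k=1}^{n} k³ = [n(n+1)/2]², then subtract the first 53 terms.
∑_{k=1}^{175} k³ = [175×176/2]² = 15400² = 237160000
∑_{k=1}^{53} k³ = [53×54/2]² = 1431² = 2047761
∑_{k=54}^{175} k³ = 237160000 - 2047761 = 235112239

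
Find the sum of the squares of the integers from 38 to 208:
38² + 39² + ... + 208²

Use ∑_{k=1}^{n} k² = n(n+1)(2n+1)/6, then subtract the first 37 terms.
∑_{k=1}^{208} k² = 208×209×417/6 = 3021304
∑_{k=1}^{37} k² = 37×38×75/6 = 17575
∑_{k=38}^{208} k² = 3021304 - 17575 = 3003729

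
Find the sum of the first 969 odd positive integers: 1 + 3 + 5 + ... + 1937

Sum of first n odd numbers = n²
= 969²
= 938961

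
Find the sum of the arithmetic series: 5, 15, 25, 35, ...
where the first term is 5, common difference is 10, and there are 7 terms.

Sₙ = n/2 × (first + last)
Last term = a + (n-1)d = 5 + (7-1)×10 = 65
S_7 = 7/2 × (5 + 65)
S_7 = 7/2 × 70 = 245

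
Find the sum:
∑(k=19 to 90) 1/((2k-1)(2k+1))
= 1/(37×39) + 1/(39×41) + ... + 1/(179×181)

Partial fractions: 1/((2k-1)(2k+1)) = (1/2)[1/(2k-1) - 1/(2k+1)]
The series telescopes:
= (1/2)[1/37 - 1/181]
= 72/6697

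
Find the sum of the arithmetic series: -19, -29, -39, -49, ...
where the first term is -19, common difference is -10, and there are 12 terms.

Sₙ = n/2 × (first + last)
Last term = a + (n-1)d = -19 + (12-1)×(-10) = -129
S_12 = 12/2 × (-19 + (-129))
S_12 = 12/2 × (-148) = -888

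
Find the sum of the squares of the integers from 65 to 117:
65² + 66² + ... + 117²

Use ∑_{k=1}^{n} k² = n(n+1)(2n+1)/6, then subtract the first 64 terms.
∑_{k=1}^{117} k² = 117×118×235/6 = 540735
∑_{k=1}^{64} k² = 64×65×129/6 = 89440
∑_{k=65}^{117} k² = 540735 - 89440 = 451295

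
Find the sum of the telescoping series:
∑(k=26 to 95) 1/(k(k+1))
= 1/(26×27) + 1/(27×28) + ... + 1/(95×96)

Partial fractions: 1/(k(k+1)) = 1/k - 1/(k+1)
The series telescopes:
= (1/26 - 1/27) + (1/27 - 1/28) + ... + (1/95 - 1/96)
= 1/26 - 1/96
= 35/1248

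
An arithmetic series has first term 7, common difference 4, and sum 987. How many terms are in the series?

Using S = n/2 × [2a + (n-1)d]
987 = n/2 × [2(7) + (n-1)(4)]
987 = n/2 × [14 + 4n - 4]
1974 = n × [10 + 4n]
4n² + (10)n - 1974 = 0
Discriminant: Δ = (10)² - 4(4)(-1974) = 100 + 31584 = 31684
√Δ = 178
n = [-(10) + √Δ] / (2·4) = (-10 + 178) / 8 = 168 / 8 = 21
(The negative root is discarded since n must be a positive integer.)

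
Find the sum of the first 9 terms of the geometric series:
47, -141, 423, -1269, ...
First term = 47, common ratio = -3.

Sₙ = a(1 - rⁿ) / (1 - r)
S_9 = 47(1 - (-3)^9) / (1 - (-3))
S_9 = 47(1 - (-19683)) / (4)
S_9 = 231287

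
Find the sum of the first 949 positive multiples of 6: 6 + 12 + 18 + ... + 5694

Factor out 6: = 6(1 + 2 + ... + 949) = 6 × n(n+1)/2
= 6 × 949×950/2
= 6 × 450775
= 2704650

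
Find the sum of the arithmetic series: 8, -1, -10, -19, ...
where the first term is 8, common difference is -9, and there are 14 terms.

Sₙ = n/2 × (first + last)
Last term = a + (n-1)d = 8 + (14-1)×(-9) = -109
S_14 = 14/2 × (8 + (-109))
S_14 = 14/2 × (-101) = -707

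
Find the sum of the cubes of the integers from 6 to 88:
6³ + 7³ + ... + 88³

Use ∑_{k=1}^{n} k³ = [n(n+1)/2]², then subtract the first 5 terms.
∑_{k=1}^{88} k³ = [88×89/2]² = 3916² = 15335056
∑_{k=1}^{5} k³ = [5×6/2]² = 15² = 225
∑_{k=6}^{88} k³ = 15335056 - 225 = 15334831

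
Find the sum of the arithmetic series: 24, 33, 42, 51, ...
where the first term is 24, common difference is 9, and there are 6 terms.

Sₙ = n/2 × (first + last)
Last term = a + (n-1)d = 24 + (6-1)×9 = 69
S_6 = 6/2 × (24 + 69)
S_6 = 6/2 × 93 = 279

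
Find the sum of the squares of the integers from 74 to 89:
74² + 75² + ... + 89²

Use ∑_{k=1}^{n} k² = n(n+1)(2n+1)/6, then subtract the first 73 terms.
∑_{k=1}^{89} k² = 89×90×179/6 = 238965
∑_{k=1}^{73} k² = 73×74×147/6 = 132349
∑_{k=74}^{89} k² = 238965 - 132349 = 106616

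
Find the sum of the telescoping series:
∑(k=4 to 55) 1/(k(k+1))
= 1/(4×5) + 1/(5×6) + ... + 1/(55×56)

Partial fractions: 1/(k(k+1)) = 1/k - 1/(k+1)
The series telescopes:
= (1/4 - 1/5) + (1/5 - 1/6) + ... + (1/55 - 1/56)
= 1/4 - 1/56
= 13/56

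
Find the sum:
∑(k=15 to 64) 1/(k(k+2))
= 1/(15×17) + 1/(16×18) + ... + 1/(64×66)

Partial fractions: 1/(k(k+2)) = (1/2)[1/k - 1/(k+2)]
Telescoping leaves the first two and last two terms:
= (1/2)[1/15 + 1/16 - 1/65 - 1/66]
= 677/13728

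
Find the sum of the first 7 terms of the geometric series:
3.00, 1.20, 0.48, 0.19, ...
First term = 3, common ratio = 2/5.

Sₙ = a(1 - rⁿ) / (1 - r)
S_7 = 3(1 - (2/5)^7) / (1 - (2/5))
S_7 = 3(1 - (128/78125)) / (3/5)
S_7 = 77997/15625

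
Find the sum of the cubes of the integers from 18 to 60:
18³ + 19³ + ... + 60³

Use ∑_{k=1}^{n} k³ = [n(n+1)/2]², then subtract the first 17 terms.
∑_{k=1}^{60} k³ = [60×61/2]² = 1830² = 3348900
∑_{k=1}^{17} k³ = [17×18/2]² = 153² = 23409
∑_{k=18}^{60} k³ = 3348900 - 23409 = 3325491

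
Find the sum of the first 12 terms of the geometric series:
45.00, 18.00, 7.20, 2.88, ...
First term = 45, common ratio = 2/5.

Sₙ = a(1 - rⁿ) / (1 - r)
S_12 = 45(1 - (2/5)^12) / (1 - (2/5))
S_12 = 45(1 - (4096/244140625)) / (3/5)
S_12 = 732409587/9765625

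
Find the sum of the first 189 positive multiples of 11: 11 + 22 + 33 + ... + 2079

Factor out 11: = 11(1 + 2 + ... + 189) = 11 × n(n+1)/2
= 11 × 189×190/2
= 11 × 17955
= 197505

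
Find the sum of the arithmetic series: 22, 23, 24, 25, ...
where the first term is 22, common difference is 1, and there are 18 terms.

Sₙ = n/2 × (first + last)
Last term = a + (n-1)d = 22 + (18-1)×1 = 39
S_18 = 18/2 × (22 + 39)
S_18 = 18/2 × 61 = 549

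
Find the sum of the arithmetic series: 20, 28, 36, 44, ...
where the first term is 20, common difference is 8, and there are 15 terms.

Sₙ = n/2 × (first + last)
Last term = a + (n-1)d = 20 + (15-1)×8 = 132
S_15 = 15/2 × (20 + 132)
S_15 = 15/2 × 152 = 1140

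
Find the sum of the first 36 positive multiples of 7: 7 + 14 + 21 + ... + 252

Factor out 7: = 7(1 + 2 + ... + 36) = 7 × n(n+1)/2
= 7 × 36×37/2
= 7 × 666
= 4662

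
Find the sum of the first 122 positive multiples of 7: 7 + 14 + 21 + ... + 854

Factor out 7: = 7(1 + 2 + ... + 122) = 7 × n(n+1)/2
= 7 × 122×123/2
= 7 × 7503
= 52521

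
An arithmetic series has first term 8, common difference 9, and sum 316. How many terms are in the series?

Using S = n/2 × [2a + (n-1)d]
316 = n/2 × [2(8) + (n-1)(9)]
316 = n/2 × [16 + 9n - 9]
632 = n × [7 + 9n]
9n² + (7)n - 632 = 0
Discriminant: Δ = (7)² - 4(9)(-632) = 49 + 22752 = 22801
√Δ = 151
n = [-(7) + √Δ] / (2·9) = (-7 + 151) / 18 = 144 / 18 = 8
(The negative root is discarded since n must be a positive integer.)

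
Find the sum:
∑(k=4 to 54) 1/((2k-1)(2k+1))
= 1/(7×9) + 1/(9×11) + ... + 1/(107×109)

Partial fractions: 1/((2k-1)(2k+1)) = (1/2)[1/(2k-1) - 1/(2k+1)]
The series telescopes:
= (1/2)[1/7 - 1/109]
= 51/763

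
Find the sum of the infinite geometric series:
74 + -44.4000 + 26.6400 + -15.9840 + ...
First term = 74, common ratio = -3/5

For |r| < 1, S = a / (1 - r)
S = 74 / (1 - (-3/5))
S = 74 / (8/5)
S = 185/4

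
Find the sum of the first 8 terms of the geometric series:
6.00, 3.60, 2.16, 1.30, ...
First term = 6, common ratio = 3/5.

Sₙ = a(1 - rⁿ) / (1 - r)
S_8 = 6(1 - (3/5)^8) / (1 - (3/5))
S_8 = 6(1 - (6561/390625)) / (2/5)
S_8 = 1152192/78125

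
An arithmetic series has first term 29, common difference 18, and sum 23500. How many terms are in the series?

Using S = n/2 × [2a + (n-1)d]
23500 = n/2 × [2(29) + (n-1)(18)]
23500 = n/2 × [58 + 18n - 18]
47000 = n × [40 + 18n]
18n² + (40)n - 47000 = 0
Discriminant: Δ = (40)² - 4(18)(-47000) = 1600 + 3384000 = 3385600
√Δ = 1840
n = [-(40) + √Δ] / (2·18) = (-40 + 1840) / 36 = 1800 / 36 = 50
(The negative root is discarded since n must be a positive integer.)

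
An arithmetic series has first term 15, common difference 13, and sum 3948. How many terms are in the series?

Using S = n/2 × [2a + (n-1)d]
3948 = n/2 × [2(15) + (n-1)(13)]
3948 = n/2 × [30 + 13n - 13]
7896 = n × [17 + 13n]
13n² + (17)n - 7896 = 0
Discriminant: Δ = (17)² - 4(13)(-7896) = 289 + 410592 = 410881
√Δ = 641
n = [-(17) + √Δ] / (2·13) = (-17 + 641) / 26 = 624 / 26 = 24
(The negative root is discarded since n must be a positive integer.)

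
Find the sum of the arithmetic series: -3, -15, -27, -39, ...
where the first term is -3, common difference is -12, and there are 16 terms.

Sₙ = n/2 × (first + last)
Last term = a + (n-1)d = -3 + (16-1)×(-12) = -183
S_16 = 16/2 × (-3 + (-183))
S_16 = 16/2 × (-186) = -1488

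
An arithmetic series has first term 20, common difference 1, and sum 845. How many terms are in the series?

Using S = n/2 × [2a + (n-1)d]
845 = n/2 × [2(20) + (n-1)(1)]
845 = n/2 × [40 + 1n - 1]
1690 = n × [39 + 1n]
1n² + (39)n - 1690 = 0
Discriminant: Δ = (39)² - 4(1)(-1690) = 1521 + 6760 = 8281
√Δ = 91
n = [-(39) + √Δ] / (2·1) = (-39 + 91) / 2 = 52 / 2 = 26
(The negative root is discarded since n must be a positive integer.)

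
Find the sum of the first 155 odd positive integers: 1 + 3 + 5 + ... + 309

Sum of first n odd numbers = n²
= 155²
= 24025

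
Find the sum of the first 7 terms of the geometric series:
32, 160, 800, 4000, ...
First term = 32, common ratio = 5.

Sₙ = a(1 - rⁿ) / (1 - r)
S_7 = 32(1 - 5^7) / (1 - 5)
S_7 = 32(1 - 78125) / (-4)
S_7 = 624992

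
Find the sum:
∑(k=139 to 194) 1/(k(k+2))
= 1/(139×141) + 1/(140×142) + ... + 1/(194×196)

Partial fractions: 1/(k(k+2)) = (1/2)[1/k - 1/(k+2)]
Telescoping leaves the first two and last two terms:
= (1/2)[1/139 + 1/140 - 1/195 - 1/196]
= 10909/5312580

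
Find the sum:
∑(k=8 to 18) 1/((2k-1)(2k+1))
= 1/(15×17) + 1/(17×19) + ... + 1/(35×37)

Partial fractions: 1/((2k-1)(2k+1)) = (1/2)[1/(2k-1) - 1/(2k+1)]
The series telescopes:
= (1/2)[1/15 - 1/37]
= 11/555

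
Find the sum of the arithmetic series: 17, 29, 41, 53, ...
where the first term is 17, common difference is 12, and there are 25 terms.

Sₙ = n/2 × (first + last)
Last term = a + (n-1)d = 17 + (25-1)×12 = 305
S_25 = 25/2 × (17 + 305)
S_25 = 25/2 × 322 = 4025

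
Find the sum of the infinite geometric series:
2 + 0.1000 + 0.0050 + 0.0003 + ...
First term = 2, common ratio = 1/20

For |r| < 1, S = a / (1 - r)
S = 2 / (1 - (1/20))
S = 2 / (19/20)
S = 40/19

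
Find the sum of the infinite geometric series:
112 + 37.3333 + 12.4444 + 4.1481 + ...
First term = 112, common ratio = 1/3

For |r| < 1, S = a / (1 - r)
S = 112 / (1 - (1/3))
S = 112 / (2/3)
S = 168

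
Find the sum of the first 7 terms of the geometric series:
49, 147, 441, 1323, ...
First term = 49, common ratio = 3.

Sₙ = a(1 - rⁿ) / (1 - r)
S_7 = 49(1 - 3^7) / (1 - 3)
S_7 = 49(1 - 2187) / (-2)
S_7 = 53557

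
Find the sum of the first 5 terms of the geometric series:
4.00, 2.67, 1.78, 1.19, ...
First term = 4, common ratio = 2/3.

Sₙ = a(1 - rⁿ) / (1 - r)
S_5 = 4(1 - (2/3)^5) / (1 - (2/3))
S_5 = 4(1 - (32/243)) / (1/3)
S_5 = 844/81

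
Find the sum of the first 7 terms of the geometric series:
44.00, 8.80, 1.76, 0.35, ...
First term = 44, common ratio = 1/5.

Sₙ = a(1 - rⁿ) / (1 - r)
S_7 = 44(1 - (1/5)^7) / (1 - (1/5))
S_7 = 44(1 - (1/78125)) / (4/5)
S_7 = 859364/15625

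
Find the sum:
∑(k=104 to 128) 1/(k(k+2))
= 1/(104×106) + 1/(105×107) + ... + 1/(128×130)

Partial fractions: 1/(k(k+2)) = (1/2)[1/k - 1/(k+2)]
Telescoping leaves the first two and last two terms:
= (1/2)[1/104 + 1/105 - 1/129 - 1/130]
= 347/187824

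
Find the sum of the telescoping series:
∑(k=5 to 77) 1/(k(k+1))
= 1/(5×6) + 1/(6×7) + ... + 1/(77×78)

Partial fractions: 1/(k(k+1)) = 1/k - 1/(k+1)
The series telescopes:
= (1/5 - 1/6) + (1/6 - 1/7) + ... + (1/77 - 1/78)
= 1/5 - 1/78
= 73/390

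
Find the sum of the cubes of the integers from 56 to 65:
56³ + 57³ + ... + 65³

Use ∑_{k=1}^{n} k³ = [n(n+1)/2]², then subtract the first 55 terms.
∑_{k=1}^{65} k³ = [65×66/2]² = 2145² = 4601025
∑_{k=1}^{55} k³ = [55×56/2]² = 1540² = 2371600
∑_{k=56}^{65} k³ = 4601025 - 2371600 = 2229425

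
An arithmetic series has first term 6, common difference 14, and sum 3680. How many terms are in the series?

Using S = n/2 × [2a + (n-1)d]
3680 = n/2 × [2(6) + (n-1)(14)]
3680 = n/2 × [12 + 14n - 14]
7360 = n × [-2 + 14n]
14n² + (-2)n - 7360 = 0
Discriminant: Δ = (-2)² - 4(14)(-7360) = 4 + 412160 = 412164
√Δ = 642
n = [-(-2) + √Δ] / (2·14) = (2 + 642) / 28 = 644 / 28 = 23
(The negative root is discarded since n must be a positive integer.)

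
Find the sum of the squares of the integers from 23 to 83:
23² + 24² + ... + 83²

Use ∑_{k=1}^{n} k² = n(n+1)(2n+1)/6, then subtract the first 22 terms.
∑_{k=1}^{83} k² = 83×84×167/6 = 194054
∑_{k=1}^{22} k² = 22×23×45/6 = 3795
∑_{k=23}^{83} k² = 194054 - 3795 = 190259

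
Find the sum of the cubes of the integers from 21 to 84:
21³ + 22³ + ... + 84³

Use ∑_{k=1}^{n} k³ = [n(n+1)/2]², then subtract the first 20 terms.
∑_{k=1}^{84} k³ = [84×85/2]² = 3570² = 12744900
∑_{k=1}^{20} k³ = [20×21/2]² = 210² = 44100
∑_{k=21}^{84} k³ = 12744900 - 44100 = 12700800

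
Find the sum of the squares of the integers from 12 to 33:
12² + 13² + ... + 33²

Use ∑_{k=1}^{n} k² = n(n+1)(2n+1)/6, then subtract the first 11 terms.
∑_{k=1}^{33} k² = 33×34×67/6 = 12529
∑_{k=1}^{11} k² = 11×12×23/6 = 506
∑_{k=12}^{33} k² = 12529 - 506 = 12023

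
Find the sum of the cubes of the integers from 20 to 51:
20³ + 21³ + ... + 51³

Use ∑_{k=1}^{n} k³ = [n(n+1)/2]², then subtract the first 19 terms.
∑_{k=1}^{51} k³ = [51×52/2]² = 1326² = 1758276
∑_{k=1}^{19} k³ = [19×20/2]² = 190² = 36100
∑_{k=20}^{51} k³ = 1758276 - 36100 = 1722176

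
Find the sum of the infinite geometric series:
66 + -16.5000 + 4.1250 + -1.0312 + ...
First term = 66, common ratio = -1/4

For |r| < 1, S = a / (1 - r)
S = 66 / (1 - (-1/4))
S = 66 / (5/4)
S = 264/5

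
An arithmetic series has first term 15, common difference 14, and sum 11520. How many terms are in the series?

Using S = n/2 × [2a + (n-1)d]
11520 = n/2 × [2(15) + (n-1)(14)]
11520 = n/2 × [30 + 14n - 14]
23040 = n × [16 + 14n]
14n² + (16)n - 23040 = 0
Discriminant: Δ = (16)² - 4(14)(-23040) = 256 + 1290240 = 1290496
√Δ = 1136
n = [-(16) + √Δ] / (2·14) = (-16 + 1136) / 28 = 1120 / 28 = 40
(The negative root is discarded since n must be a positive integer.)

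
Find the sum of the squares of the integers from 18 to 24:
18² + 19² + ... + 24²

Use ∑_{k=1}^{n} k² = n(n+1)(2n+1)/6, then subtract the first 17 terms.
∑_{k=1}^{24} k² = 24×25×49/6 = 4900
∑_{k=1}^{17} k² = 17×18×35/6 = 1785
∑_{k=18}^{24} k² = 4900 - 1785 = 3115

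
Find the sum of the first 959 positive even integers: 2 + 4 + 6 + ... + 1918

Sum of first n even numbers = n(n+1)
= 959×960
= 920640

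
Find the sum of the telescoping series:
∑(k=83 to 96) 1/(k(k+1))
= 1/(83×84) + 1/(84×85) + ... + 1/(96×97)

Partial fractions: 1/(k(k+1)) = 1/k - 1/(k+1)
The series telescopes:
= (1/83 - 1/84) + (1/84 - 1/85) + ... + (1/96 - 1/97)
= 1/83 - 1/97
= 14/8051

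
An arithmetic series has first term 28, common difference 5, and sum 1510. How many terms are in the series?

Using S = n/2 × [2a + (n-1)d]
1510 = n/2 × [2(28) + (n-1)(5)]
1510 = n/2 × [56 + 5n - 5]
3020 = n × [51 + 5n]
5n² + (51)n - 3020 = 0
Discriminant: Δ = (51)² - 4(5)(-3020) = 2601 + 60400 = 63001
√Δ = 251
n = [-(51) + √Δ] / (2·5) = (-51 + 251) / 10 = 200 / 10 = 20
(The negative root is discarded since n must be a positive integer.)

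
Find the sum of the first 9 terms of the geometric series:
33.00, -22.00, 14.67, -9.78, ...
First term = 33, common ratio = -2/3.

Sₙ = a(1 - rⁿ) / (1 - r)
S_9 = 33(1 - (-2/3)^9) / (1 - (-2/3))
S_9 = 33(1 - (-512/19683)) / (5/3)
S_9 = 44429/2187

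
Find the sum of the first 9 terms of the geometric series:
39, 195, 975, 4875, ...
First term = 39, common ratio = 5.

Sₙ = a(1 - rⁿ) / (1 - r)
S_9 = 39(1 - 5^9) / (1 - 5)
S_9 = 39(1 - 1953125) / (-4)
S_9 = 19042959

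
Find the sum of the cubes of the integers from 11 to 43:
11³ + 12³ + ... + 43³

Use ∑_{k=1}^{n} k³ = [n(n+1)/2]², then subtract the first 10 terms.
∑_{k=1}^{43} k³ = [43×44/2]² = 946² = 894916
∑_{k=1}^{10} k³ = [10×11/2]² = 55² = 3025
∑_{k=11}^{43} k³ = 894916 - 3025 = 891891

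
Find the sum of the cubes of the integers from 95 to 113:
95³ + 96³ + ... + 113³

Use ∑_{k=1}^{n} k³ = [n(n+1)/2]², then subtract the first 94 terms.
∑_{k=1}^{113} k³ = [113×114/2]² = 6441² = 41486481
∑_{k=1}^{94} k³ = [94×95/2]² = 4465² = 19936225
∑_{k=95}^{113} k³ = 41486481 - 19936225 = 21550256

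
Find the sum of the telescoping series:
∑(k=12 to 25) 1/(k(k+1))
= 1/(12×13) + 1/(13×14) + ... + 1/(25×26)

Partial fractions: 1/(k(k+1)) = 1/k - 1/(k+1)
The series telescopes:
= (1/12 - 1/13) + (1/13 - 1/14) + ... + (1/25 - 1/26)
= 1/12 - 1/26
= 7/156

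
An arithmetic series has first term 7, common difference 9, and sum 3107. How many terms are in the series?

Using S = n/2 × [2a + (n-1)d]
3107 = n/2 × [2(7) + (n-1)(9)]
3107 = n/2 × [14 + 9n - 9]
6214 = n × [5 + 9n]
9n² + (5)n - 6214 = 0
Discriminant: Δ = (5)² - 4(9)(-6214) = 25 + 223704 = 223729
√Δ = 473
n = [-(5) + √Δ] / (2·9) = (-5 + 473) / 18 = 468 / 18 = 26
(The negative root is discarded since n must be a positive integer.)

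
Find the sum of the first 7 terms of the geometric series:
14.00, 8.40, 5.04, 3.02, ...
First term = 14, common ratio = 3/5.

Sₙ = a(1 - rⁿ) / (1 - r)
S_7 = 14(1 - (3/5)^7) / (1 - (3/5))
S_7 = 14(1 - (2187/78125)) / (2/5)
S_7 = 531566/15625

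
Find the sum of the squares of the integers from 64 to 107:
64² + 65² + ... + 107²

Use ∑_{k=1}^{n} k² = n(n+1)(2n+1)/6, then subtract the first 63 terms.
∑_{k=1}^{107} k² = 107×108×215/6 = 414090
∑_{k=1}^{63} k² = 63×64×127/6 = 85344
∑_{k=64}^{107} k² = 414090 - 85344 = 328746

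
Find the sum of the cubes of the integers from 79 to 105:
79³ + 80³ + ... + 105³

Use ∑_{k=1}^{n} k³ = [n(n+1)/2]², then subtract the first 78 terms.
∑_{k=1}^{105} k³ = [105×106/2]² = 5565² = 30969225
∑_{k=1}^{78} k³ = [78×79/2]² = 3081² = 9492561
∑_{k=79}^{105} k³ = 30969225 - 9492561 = 21476664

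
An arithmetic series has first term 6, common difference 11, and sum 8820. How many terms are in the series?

Using S = n/2 × [2a + (n-1)d]
8820 = n/2 × [2(6) + (n-1)(11)]
8820 = n/2 × [12 + 11n - 11]
17640 = n × [1 + 11n]
11n² + (1)n - 17640 = 0
Discriminant: Δ = (1)² - 4(11)(-17640) = 1 + 776160 = 776161
√Δ = 881
n = [-(1) + √Δ] / (2·11) = (-1 + 881) / 22 = 880 / 22 = 40
(The negative root is discarded since n must be a positive integer.)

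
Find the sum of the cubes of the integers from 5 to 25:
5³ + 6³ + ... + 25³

Use ∑_{k=1}^{n} k³ = [n(n+1)/2]², then subtract the first 4 terms.
∑_{k=1}^{25} k³ = [25×26/2]² = 325² = 105625
∑_{k=1}^{4} k³ = [4×5/2]² = 10² = 100
∑_{k=5}^{25} k³ = 105625 - 100 = 105525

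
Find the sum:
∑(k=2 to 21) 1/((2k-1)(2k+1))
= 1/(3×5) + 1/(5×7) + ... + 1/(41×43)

Partial fractions: 1/((2k-1)(2k+1)) = (1/2)[1/(2k-1) - 1/(2k+1)]
The series telescopes:
= (1/2)[1/3 - 1/43]
= 20/129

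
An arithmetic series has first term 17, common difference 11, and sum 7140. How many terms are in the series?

Using S = n/2 × [2a + (n-1)d]
7140 = n/2 × [2(17) + (n-1)(11)]
7140 = n/2 × [34 + 11n - 11]
14280 = n × [23 + 11n]
11n² + (23)n - 14280 = 0
Discriminant: Δ = (23)² - 4(11)(-14280) = 529 + 628320 = 628849
√Δ = 793
n = [-(23) + √Δ] / (2·11) = (-23 + 793) / 22 = 770 / 22 = 35
(The negative root is discarded since n must be a positive integer.)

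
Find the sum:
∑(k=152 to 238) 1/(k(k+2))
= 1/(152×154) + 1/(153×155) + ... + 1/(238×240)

Partial fractions: 1/(k(k+2)) = (1/2)[1/k - 1/(k+2)]
Telescoping leaves the first two and last two terms:
= (1/2)[1/152 + 1/153 - 1/239 - 1/240]
= 264799/111163680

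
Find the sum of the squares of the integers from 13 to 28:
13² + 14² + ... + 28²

Use ∑_{k=1}^{n} k² = n(n+1)(2n+1)/6, then subtract the first 12 terms.
∑_{k=1}^{28} k² = 28×29×57/6 = 7714
∑_{k=1}^{12} k² = 12×13×25/6 = 650
∑_{k=13}^{28} k² = 7714 - 650 = 7064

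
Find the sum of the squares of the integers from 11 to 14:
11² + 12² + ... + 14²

Use ∑_{k=1}^{n} k² = n(n+1)(2n+1)/6, then subtract the first 10 terms.
∑_{k=1}^{14} k² = 14×15×29/6 = 1015
∑_{k=1}^{10} k² = 10×11×21/6 = 385
∑_{k=11}^{14} k² = 1015 - 385 = 630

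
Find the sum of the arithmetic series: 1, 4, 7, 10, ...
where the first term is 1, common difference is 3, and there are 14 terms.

Sₙ = n/2 × (first + last)
Last term = a + (n-1)d = 1 + (14-1)×3 = 40
S_14 = 14/2 × (1 + 40)
S_14 = 14/2 × 41 = 287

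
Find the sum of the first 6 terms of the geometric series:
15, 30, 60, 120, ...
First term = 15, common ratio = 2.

Sₙ = a(1 - rⁿ) / (1 - r)
S_6 = 15(1 - 2^6) / (1 - 2)
S_6 = 15(1 - 64) / (-1)
S_6 = 945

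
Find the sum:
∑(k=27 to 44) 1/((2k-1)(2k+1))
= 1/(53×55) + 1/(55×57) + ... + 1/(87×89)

Partial fractions: 1/((2k-1)(2k+1)) = (1/2)[1/(2k-1) - 1/(2k+1)]
The series telescopes:
= (1/2)[1/53 - 1/89]
= 18/4717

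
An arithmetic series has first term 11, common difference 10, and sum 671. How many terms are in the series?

Using S = n/2 × [2a + (n-1)d]
671 = n/2 × [2(11) + (n-1)(10)]
671 = n/2 × [22 + 10n - 10]
1342 = n × [12 + 10n]
10n² + (12)n - 1342 = 0
Discriminant: Δ = (12)² - 4(10)(-1342) = 144 + 53680 = 53824
√Δ = 232
n = [-(12) + √Δ] / (2·10) = (-12 + 232) / 20 = 220 / 20 = 11
(The negative root is discarded since n must be a positive integer.)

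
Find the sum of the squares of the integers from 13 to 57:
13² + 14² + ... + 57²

Use ∑_{k=1}^{n} k² = n(n+1)(2n+1)/6, then subtract the first 12 terms.
∑_{k=1}^{57} k² = 57×58×115/6 = 63365
∑_{k=1}^{12} k² = 12×13×25/6 = 650
∑_{k=13}^{57} k² = 63365 - 650 = 62715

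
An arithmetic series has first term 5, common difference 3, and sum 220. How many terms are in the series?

Using S = n/2 × [2a + (n-1)d]
220 = n/2 × [2(5) + (n-1)(3)]
220 = n/2 × [10 + 3n - 3]
440 = n × [7 + 3n]
3n² + (7)n - 440 = 0
Discriminant: Δ = (7)² - 4(3)(-440) = 49 + 5280 = 5329
√Δ = 73
n = [-(7) + √Δ] / (2·3) = (-7 + 73) / 6 = 66 / 6 = 11
(The negative root is discarded since n must be a positive integer.)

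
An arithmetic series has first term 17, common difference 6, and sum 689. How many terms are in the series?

Using S = n/2 × [2a + (n-1)d]
689 = n/2 × [2(17) + (n-1)(6)]
689 = n/2 × [34 + 6n - 6]
1378 = n × [28 + 6n]
6n² + (28)n - 1378 = 0
Discriminant: Δ = (28)² - 4(6)(-1378) = 784 + 33072 = 33856
√Δ = 184
n = [-(28) + √Δ] / (2·6) = (-28 + 184) / 12 = 156 / 12 = 13
(The negative root is discarded since n must be a positive integer.)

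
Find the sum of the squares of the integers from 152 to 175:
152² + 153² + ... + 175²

Use ∑_{k=1}^{n} k² = n(n+1)(2n+1)/6, then subtract the first 151 terms.
∑_{k=1}^{175} k² = 175×176×351/6 = 1801800
∑_{k=1}^{151} k² = 151×152×303/6 = 1159076
∑_{k=152}^{175} k² = 1801800 - 1159076 = 642724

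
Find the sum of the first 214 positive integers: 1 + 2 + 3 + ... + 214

Formula: ∑k = n(n+1)/2
= 214×215/2
= 46010/2
= 23005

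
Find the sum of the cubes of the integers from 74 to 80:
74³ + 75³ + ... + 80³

Use ∑_{k=1}^{n} k³ = [n(n+1)/2]², then subtract the first 73 terms.
∑_{k=1}^{80} k³ = [80×81/2]² = 3240² = 10497600
∑_{k=1}^{73} k³ = [73×74/2]² = 2701² = 7295401
∑_{k=74}^{80} k³ = 10497600 - 7295401 = 3202199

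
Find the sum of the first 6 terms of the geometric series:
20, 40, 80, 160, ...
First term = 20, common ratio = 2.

Sₙ = a(1 - rⁿ) / (1 - r)
S_6 = 20(1 - 2^6) / (1 - 2)
S_6 = 20(1 - 64) / (-1)
S_6 = 1260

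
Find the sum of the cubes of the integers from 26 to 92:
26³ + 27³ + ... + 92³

Use ∑_{k=1}^{n} k³ = [n(n+1)/2]², then subtract the first 25 terms.
∑_{k=1}^{92} k³ = [92×93/2]² = 4278² = 18301284
∑_{k=1}^{25} k³ = [25×26/2]² = 325² = 105625
∑_{k=26}^{92} k³ = 18301284 - 105625 = 18195659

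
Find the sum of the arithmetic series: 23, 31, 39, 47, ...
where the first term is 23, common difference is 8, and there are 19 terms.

Sₙ = n/2 × (first + last)
Last term = a + (n-1)d = 23 + (19-1)×8 = 167
S_19 = 19/2 × (23 + 167)
S_19 = 19/2 × 190 = 1805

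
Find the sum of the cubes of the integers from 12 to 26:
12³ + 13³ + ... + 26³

Use ∑_{k=1}^{n} k³ = [n(n+1)/2]², then subtract the first 11 terms.
∑_{k=1}^{26} k³ = [26×27/2]² = 351² = 123201
∑_{k=1}^{11} k³ = [11×12/2]² = 66² = 4356
∑_{k=12}^{26} k³ = 123201 - 4356 = 118845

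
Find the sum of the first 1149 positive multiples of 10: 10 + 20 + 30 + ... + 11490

Factor out 10: = 10(1 + 2 + ... + 1149) = 10 × n(n+1)/2
= 10 × 1149×1150/2
= 10 × 660675
= 6606750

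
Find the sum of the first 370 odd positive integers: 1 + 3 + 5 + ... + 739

Sum of first n odd numbers = n²
= 370²
= 136900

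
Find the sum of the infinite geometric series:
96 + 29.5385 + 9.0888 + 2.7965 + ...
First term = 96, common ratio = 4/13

For |r| < 1, S = a / (1 - r)
S = 96 / (1 - (4/13))
S = 96 / (9/13)
S = 416/3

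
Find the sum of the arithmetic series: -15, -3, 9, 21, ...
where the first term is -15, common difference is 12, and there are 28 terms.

Sₙ = n/2 × (first + last)
Last term = a + (n-1)d = -15 + (28-1)×12 = 309
S_28 = 28/2 × (-15 + 309)
S_28 = 28/2 × 294 = 4116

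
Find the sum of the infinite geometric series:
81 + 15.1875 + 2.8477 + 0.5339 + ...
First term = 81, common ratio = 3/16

For |r| < 1, S = a / (1 - r)
S = 81 / (1 - (3/16))
S = 81 / (13/16)
S = 1296/13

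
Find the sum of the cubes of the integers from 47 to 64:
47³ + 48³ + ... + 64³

Use ∑_{k=1}^{n} k³ = [n(n+1)/2]², then subtract the first 46 terms.
∑_{k=1}^{64} k³ = [64×65/2]² = 2080² = 4326400
∑_{k=1}^{46} k³ = [46×47/2]² = 1081² = 1168561
∑_{k=47}^{64} k³ = 4326400 - 1168561 = 3157839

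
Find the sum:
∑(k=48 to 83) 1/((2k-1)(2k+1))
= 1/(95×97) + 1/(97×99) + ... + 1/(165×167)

Partial fractions: 1/((2k-1)(2k+1)) = (1/2)[1/(2k-1) - 1/(2k+1)]
The series telescopes:
= (1/2)[1/95 - 1/167]
= 36/15865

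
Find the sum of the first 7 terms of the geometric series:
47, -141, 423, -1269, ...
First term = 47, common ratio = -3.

Sₙ = a(1 - rⁿ) / (1 - r)
S_7 = 47(1 - (-3)^7) / (1 - (-3))
S_7 = 47(1 - (-2187)) / (4)
S_7 = 25709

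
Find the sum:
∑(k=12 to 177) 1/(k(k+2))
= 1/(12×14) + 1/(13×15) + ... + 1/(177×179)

Partial fractions: 1/(k(k+2)) = (1/2)[1/k - 1/(k+2)]
Telescoping leaves the first two and last two terms:
= (1/2)[1/12 + 1/13 - 1/178 - 1/179]
= 370429/4970472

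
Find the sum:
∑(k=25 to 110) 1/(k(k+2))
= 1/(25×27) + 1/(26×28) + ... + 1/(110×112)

Partial fractions: 1/(k(k+2)) = (1/2)[1/k - 1/(k+2)]
Telescoping leaves the first two and last two terms:
= (1/2)[1/25 + 1/26 - 1/111 - 1/112]
= 244541/8080800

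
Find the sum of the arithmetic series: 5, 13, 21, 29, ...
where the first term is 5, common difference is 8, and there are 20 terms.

Sₙ = n/2 × (first + last)
Last term = a + (n-1)d = 5 + (20-1)×8 = 157
S_20 = 20/2 × (5 + 157)
S_20 = 20/2 × 162 = 1620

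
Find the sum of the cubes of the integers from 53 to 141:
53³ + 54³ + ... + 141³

Use ∑_{k=1}^{n} k³ = [n(n+1)/2]², then subtract the first 52 terms.
∑_{k=1}^{141} k³ = [141×142/2]² = 10011² = 100220121
∑_{k=1}^{52} k³ = [52×53/2]² = 1378² = 1898884
∑_{k=53}^{141} k³ = 100220121 - 1898884 = 98321237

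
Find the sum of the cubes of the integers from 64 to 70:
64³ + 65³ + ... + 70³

Use ∑_{k=1}^{n} k³ = [n(n+1)/2]², then subtract the first 63 terms.
∑_{k=1}^{70} k³ = [70×71/2]² = 2485² = 6175225
∑_{k=1}^{63} k³ = [63×64/2]² = 2016² = 4064256
∑_{k=64}^{70} k³ = 6175225 - 4064256 = 2110969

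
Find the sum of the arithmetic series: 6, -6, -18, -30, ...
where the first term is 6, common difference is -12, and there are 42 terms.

Sₙ = n/2 × (first + last)
Last term = a + (n-1)d = 6 + (42-1)×(-12) = -486
S_42 = 42/2 × (6 + (-486))
S_42 = 42/2 × (-480) = -10080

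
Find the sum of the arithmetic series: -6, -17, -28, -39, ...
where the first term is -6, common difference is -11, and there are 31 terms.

Sₙ = n/2 × (first + last)
Last term = a + (n-1)d = -6 + (31-1)×(-11) = -336
S_31 = 31/2 × (-6 + (-336))
S_31 = 31/2 × (-342) = -5301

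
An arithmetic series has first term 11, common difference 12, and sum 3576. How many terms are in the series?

Using S = n/2 × [2a + (n-1)d]
3576 = n/2 × [2(11) + (n-1)(12)]
3576 = n/2 × [22 + 12n - 12]
7152 = n × [10 + 12n]
12n² + (10)n - 7152 = 0
Discriminant: Δ = (10)² - 4(12)(-7152) = 100 + 343296 = 343396
√Δ = 586
n = [-(10) + √Δ] / (2·12) = (-10 + 586) / 24 = 576 / 24 = 24
(The negative root is discarded since n must be a positive integer.)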